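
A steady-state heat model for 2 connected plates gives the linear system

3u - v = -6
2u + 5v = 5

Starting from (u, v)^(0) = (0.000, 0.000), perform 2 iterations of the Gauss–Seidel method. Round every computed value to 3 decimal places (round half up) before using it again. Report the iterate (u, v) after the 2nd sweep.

Iteration 1:
  u = (-6 - (-1)·0.000) / (3) = -2.000
  v = (5 - (2)·-2.000) / (5) = 1.800
Iteration 2:
  u = (-6 - (-1)·1.800) / (3) = -1.400
  v = (5 - (2)·-1.400) / (5) = 1.560

(-1.400, 1.560)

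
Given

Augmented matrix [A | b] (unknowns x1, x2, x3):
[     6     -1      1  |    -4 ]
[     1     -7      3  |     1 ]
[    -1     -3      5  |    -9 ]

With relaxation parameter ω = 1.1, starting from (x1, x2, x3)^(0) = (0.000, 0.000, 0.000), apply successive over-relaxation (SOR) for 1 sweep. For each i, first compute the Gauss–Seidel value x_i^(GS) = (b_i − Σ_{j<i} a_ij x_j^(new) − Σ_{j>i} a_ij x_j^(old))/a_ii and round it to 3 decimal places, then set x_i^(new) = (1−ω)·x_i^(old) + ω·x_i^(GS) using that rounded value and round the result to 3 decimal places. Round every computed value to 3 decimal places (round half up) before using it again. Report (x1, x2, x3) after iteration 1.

Iteration 1:
  x1: GS value = (-4 - (-1)·0.000 - (1)·0.000) / (6) = -0.667;  x1 ← (1−ω)·0.000 + ω·-0.667 = -0.734
  x2: GS value = (1 - (1)·-0.734 - (3)·0.000) / (-7) = -0.248;  x2 ← (1−ω)·0.000 + ω·-0.248 = -0.273
  x3: GS value = (-9 - (-1)·-0.734 - (-3)·-0.273) / (5) = -2.111;  x3 ← (1−ω)·0.000 + ω·-2.111 = -2.322

(-0.734, -0.273, -2.322)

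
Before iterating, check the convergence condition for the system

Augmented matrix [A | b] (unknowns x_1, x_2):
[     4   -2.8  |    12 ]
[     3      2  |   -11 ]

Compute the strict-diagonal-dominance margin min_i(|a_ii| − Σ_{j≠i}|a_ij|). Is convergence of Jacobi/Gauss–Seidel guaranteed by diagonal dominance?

-1

row 1: |4| − (2.8) = 1.2
row 2: |2| − (3) = -1
minimum over rows = -1 → not strictly diagonally dominant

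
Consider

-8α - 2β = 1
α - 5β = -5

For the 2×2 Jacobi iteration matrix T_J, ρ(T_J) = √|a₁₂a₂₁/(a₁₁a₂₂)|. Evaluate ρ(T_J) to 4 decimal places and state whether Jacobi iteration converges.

0.2236

a₁₂a₂₁/(a₁₁a₂₂) = (-2)·(1) / ((-8)·(-5)) = -0.050000
ρ = √|-0.050000| = √0.050000 = 0.2236
ρ < 1, so Jacobi converges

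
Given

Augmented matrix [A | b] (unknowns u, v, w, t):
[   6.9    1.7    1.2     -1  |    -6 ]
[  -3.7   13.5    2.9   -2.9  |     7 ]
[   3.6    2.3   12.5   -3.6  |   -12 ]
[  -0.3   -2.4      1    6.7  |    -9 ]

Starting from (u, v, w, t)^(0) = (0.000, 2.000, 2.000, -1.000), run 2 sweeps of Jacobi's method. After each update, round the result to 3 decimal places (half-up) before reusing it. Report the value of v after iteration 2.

Iteration 1:
  u = (-6 - (1.7)·2.000 - (1.2)·2.000 - (-1)·-1.000) / (6.9) = -1.855
  v = (7 - (-3.7)·0.000 - (2.9)·2.000 - (-2.9)·-1.000) / (13.5) = -0.126
  w = (-12 - (3.6)·0.000 - (2.3)·2.000 - (-3.6)·-1.000) / (12.5) = -1.616
  t = (-9 - (-0.3)·0.000 - (-2.4)·2.000 - (1)·2.000) / (6.7) = -0.925
Iteration 2:
  u = (-6 - (1.7)·-0.126 - (1.2)·-1.616 - (-1)·-0.925) / (6.9) = -0.692
  v = (7 - (-3.7)·-1.855 - (2.9)·-1.616 - (-2.9)·-0.925) / (13.5) = 0.159
  w = (-12 - (3.6)·-1.855 - (2.3)·-0.126 - (-3.6)·-0.925) / (12.5) = -0.669
  t = (-9 - (-0.3)·-1.855 - (-2.4)·-0.126 - (1)·-1.616) / (6.7) = -1.230

0.159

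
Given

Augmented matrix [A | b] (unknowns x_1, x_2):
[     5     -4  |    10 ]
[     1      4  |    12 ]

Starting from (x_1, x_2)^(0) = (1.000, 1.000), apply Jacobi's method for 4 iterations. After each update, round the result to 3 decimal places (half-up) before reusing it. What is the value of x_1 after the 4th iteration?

Iteration 1:
  x_1 = (10 - (-4)·1.000) / (5) = 2.800
  x_2 = (12 - (1)·1.000) / (4) = 2.750
Iteration 2:
  x_1 = (10 - (-4)·2.750) / (5) = 4.200
  x_2 = (12 - (1)·2.800) / (4) = 2.300
Iteration 3:
  x_1 = (10 - (-4)·2.300) / (5) = 3.840
  x_2 = (12 - (1)·4.200) / (4) = 1.950
Iteration 4:
  x_1 = (10 - (-4)·1.950) / (5) = 3.560
  x_2 = (12 - (1)·3.840) / (4) = 2.040

3.560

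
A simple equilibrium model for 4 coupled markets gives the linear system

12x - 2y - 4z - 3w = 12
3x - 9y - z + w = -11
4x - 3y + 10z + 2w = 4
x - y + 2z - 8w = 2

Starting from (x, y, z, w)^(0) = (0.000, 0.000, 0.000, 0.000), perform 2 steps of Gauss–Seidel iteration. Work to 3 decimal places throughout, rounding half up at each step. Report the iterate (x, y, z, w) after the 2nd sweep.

Iteration 1:
  x = (12 - (-2)·0.000 - (-4)·0.000 - (-3)·0.000) / (12) = 1.000
  y = (-11 - (3)·1.000 - (-1)·0.000 - (1)·0.000) / (-9) = 1.556
  z = (4 - (4)·1.000 - (-3)·1.556 - (2)·0.000) / (10) = 0.467
  w = (2 - (1)·1.000 - (-1)·1.556 - (2)·0.467) / (-8) = -0.203
Iteration 2:
  x = (12 - (-2)·1.556 - (-4)·0.467 - (-3)·-0.203) / (12) = 1.364
  y = (-11 - (3)·1.364 - (-1)·0.467 - (1)·-0.203) / (-9) = 1.602
  z = (4 - (4)·1.364 - (-3)·1.602 - (2)·-0.203) / (10) = 0.376
  w = (2 - (1)·1.364 - (-1)·1.602 - (2)·0.376) / (-8) = -0.186

(1.364, 1.602, 0.376, -0.186)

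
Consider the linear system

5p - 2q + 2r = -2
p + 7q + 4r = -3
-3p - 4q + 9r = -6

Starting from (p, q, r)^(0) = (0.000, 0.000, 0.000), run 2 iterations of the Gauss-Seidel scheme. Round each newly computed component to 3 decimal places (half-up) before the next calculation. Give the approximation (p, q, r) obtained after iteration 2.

(-0.162, 0.146, -0.656)

Iteration 1:
  p = (-2 - (-2)·0.000 - (2)·0.000) / (5) = -0.400
  q = (-3 - (1)·-0.400 - (4)·0.000) / (7) = -0.371
  r = (-6 - (-3)·-0.400 - (-4)·-0.371) / (9) = -0.965
Iteration 2:
  p = (-2 - (-2)·-0.371 - (2)·-0.965) / (5) = -0.162
  q = (-3 - (1)·-0.162 - (4)·-0.965) / (7) = 0.146
  r = (-6 - (-3)·-0.162 - (-4)·0.146) / (9) = -0.656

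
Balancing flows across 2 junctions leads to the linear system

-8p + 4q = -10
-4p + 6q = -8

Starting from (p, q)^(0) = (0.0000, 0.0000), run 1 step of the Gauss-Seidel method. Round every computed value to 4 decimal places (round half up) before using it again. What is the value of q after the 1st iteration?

Iteration 1:
  p = (-10 - (4)·0.0000) / (-8) = 1.2500
  q = (-8 - (-4)·1.2500) / (6) = -0.5000

-0.5000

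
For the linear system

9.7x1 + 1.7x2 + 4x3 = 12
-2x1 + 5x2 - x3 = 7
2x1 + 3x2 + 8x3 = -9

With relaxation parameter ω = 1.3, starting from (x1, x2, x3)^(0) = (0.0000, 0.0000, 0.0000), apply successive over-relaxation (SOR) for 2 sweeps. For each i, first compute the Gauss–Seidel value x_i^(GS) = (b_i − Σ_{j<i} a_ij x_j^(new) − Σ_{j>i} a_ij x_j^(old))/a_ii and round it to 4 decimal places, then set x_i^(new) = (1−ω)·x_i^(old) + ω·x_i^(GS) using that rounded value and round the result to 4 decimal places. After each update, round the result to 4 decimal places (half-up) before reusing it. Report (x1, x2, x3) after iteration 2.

Iteration 1:
  x1: GS value = (12 - (1.7)·0.0000 - (4)·0.0000) / (9.7) = 1.2371;  x1 ← (1−ω)·0.0000 + ω·1.2371 = 1.6082
  x2: GS value = (7 - (-2)·1.6082 - (-1)·0.0000) / (5) = 2.0433;  x2 ← (1−ω)·0.0000 + ω·2.0433 = 2.6563
  x3: GS value = (-9 - (2)·1.6082 - (3)·2.6563) / (8) = -2.5232;  x3 ← (1−ω)·0.0000 + ω·-2.5232 = -3.2802
Iteration 2:
  x1: GS value = (12 - (1.7)·2.6563 - (4)·-3.2802) / (9.7) = 2.1242;  x1 ← (1−ω)·1.6082 + ω·2.1242 = 2.2790
  x2: GS value = (7 - (-2)·2.2790 - (-1)·-3.2802) / (5) = 1.6556;  x2 ← (1−ω)·2.6563 + ω·1.6556 = 1.3554
  x3: GS value = (-9 - (2)·2.2790 - (3)·1.3554) / (8) = -2.2030;  x3 ← (1−ω)·-3.2802 + ω·-2.2030 = -1.8798

(2.2790, 1.3554, -1.8798)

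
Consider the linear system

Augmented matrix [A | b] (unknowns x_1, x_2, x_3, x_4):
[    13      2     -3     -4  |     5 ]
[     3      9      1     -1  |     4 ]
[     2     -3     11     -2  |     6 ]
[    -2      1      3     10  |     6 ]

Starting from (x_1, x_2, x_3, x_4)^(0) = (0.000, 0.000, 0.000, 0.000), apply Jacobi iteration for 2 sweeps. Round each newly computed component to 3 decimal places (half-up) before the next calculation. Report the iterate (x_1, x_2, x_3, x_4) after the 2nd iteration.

(0.627, 0.322, 0.706, 0.469)

Iteration 1:
  x_1 = (5 - (2)·0.000 - (-3)·0.000 - (-4)·0.000) / (13) = 0.385
  x_2 = (4 - (3)·0.000 - (1)·0.000 - (-1)·0.000) / (9) = 0.444
  x_3 = (6 - (2)·0.000 - (-3)·0.000 - (-2)·0.000) / (11) = 0.545
  x_4 = (6 - (-2)·0.000 - (1)·0.000 - (3)·0.000) / (10) = 0.600
Iteration 2:
  x_1 = (5 - (2)·0.444 - (-3)·0.545 - (-4)·0.600) / (13) = 0.627
  x_2 = (4 - (3)·0.385 - (1)·0.545 - (-1)·0.600) / (9) = 0.322
  x_3 = (6 - (2)·0.385 - (-3)·0.444 - (-2)·0.600) / (11) = 0.706
  x_4 = (6 - (-2)·0.385 - (1)·0.444 - (3)·0.545) / (10) = 0.469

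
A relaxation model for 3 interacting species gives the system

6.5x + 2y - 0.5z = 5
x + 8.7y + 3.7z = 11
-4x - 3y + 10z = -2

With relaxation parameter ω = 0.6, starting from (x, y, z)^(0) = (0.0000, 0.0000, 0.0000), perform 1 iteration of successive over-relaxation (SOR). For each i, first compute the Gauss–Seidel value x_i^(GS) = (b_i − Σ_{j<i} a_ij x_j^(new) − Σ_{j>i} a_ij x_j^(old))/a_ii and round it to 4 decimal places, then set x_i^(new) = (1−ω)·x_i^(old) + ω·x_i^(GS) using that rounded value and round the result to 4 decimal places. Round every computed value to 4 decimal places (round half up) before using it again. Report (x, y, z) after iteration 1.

Iteration 1:
  x: GS value = (5 - (2)·0.0000 - (-0.5)·0.0000) / (6.5) = 0.7692;  x ← (1−ω)·0.0000 + ω·0.7692 = 0.4615
  y: GS value = (11 - (1)·0.4615 - (3.7)·0.0000) / (8.7) = 1.2113;  y ← (1−ω)·0.0000 + ω·1.2113 = 0.7268
  z: GS value = (-2 - (-4)·0.4615 - (-3)·0.7268) / (10) = 0.2026;  z ← (1−ω)·0.0000 + ω·0.2026 = 0.1216

(0.4615, 0.7268, 0.1216)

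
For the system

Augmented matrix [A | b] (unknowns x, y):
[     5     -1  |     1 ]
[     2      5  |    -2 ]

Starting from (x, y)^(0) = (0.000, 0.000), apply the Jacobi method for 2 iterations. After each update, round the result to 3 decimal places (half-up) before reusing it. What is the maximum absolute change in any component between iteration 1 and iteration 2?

Iteration 1:
  x = (1 - (-1)·0.000) / (5) = 0.200
  y = (-2 - (2)·0.000) / (5) = -0.400
Iteration 2:
  x = (1 - (-1)·-0.400) / (5) = 0.120
  y = (-2 - (2)·0.200) / (5) = -0.480
Change: (-0.080, -0.080) → max |·| = 0.080

0.080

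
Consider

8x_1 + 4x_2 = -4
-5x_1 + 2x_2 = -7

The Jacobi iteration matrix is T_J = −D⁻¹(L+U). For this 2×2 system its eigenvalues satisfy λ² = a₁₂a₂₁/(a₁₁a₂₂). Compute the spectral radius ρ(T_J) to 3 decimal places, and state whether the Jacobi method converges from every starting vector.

1.118

a₁₂a₂₁/(a₁₁a₂₂) = (4)·(-5) / ((8)·(2)) = -1.250000
ρ = √|-1.250000| = √1.250000 = 1.118
ρ > 1, so Jacobi diverges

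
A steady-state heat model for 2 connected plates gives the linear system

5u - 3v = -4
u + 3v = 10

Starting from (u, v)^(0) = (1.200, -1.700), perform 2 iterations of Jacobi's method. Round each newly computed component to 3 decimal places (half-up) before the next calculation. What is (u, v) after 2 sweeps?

(0.960, 3.940)

Iteration 1:
  u = (-4 - (-3)·-1.700) / (5) = -1.820
  v = (10 - (1)·1.200) / (3) = 2.933
Iteration 2:
  u = (-4 - (-3)·2.933) / (5) = 0.960
  v = (10 - (1)·-1.820) / (3) = 3.940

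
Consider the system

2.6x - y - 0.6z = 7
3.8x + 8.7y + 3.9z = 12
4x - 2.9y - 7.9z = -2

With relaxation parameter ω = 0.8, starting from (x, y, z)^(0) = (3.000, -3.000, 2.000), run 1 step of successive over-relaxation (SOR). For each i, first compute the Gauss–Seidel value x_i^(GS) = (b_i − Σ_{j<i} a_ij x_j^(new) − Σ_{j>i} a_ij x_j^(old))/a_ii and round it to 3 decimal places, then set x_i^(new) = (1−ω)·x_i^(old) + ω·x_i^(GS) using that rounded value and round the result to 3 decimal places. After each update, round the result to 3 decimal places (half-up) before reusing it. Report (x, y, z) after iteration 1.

Iteration 1:
  x: GS value = (7 - (-1)·-3.000 - (-0.6)·2.000) / (2.6) = 2.000;  x ← (1−ω)·3.000 + ω·2.000 = 2.200
  y: GS value = (12 - (3.8)·2.200 - (3.9)·2.000) / (8.7) = -0.478;  y ← (1−ω)·-3.000 + ω·-0.478 = -0.982
  z: GS value = (-2 - (4)·2.200 - (-2.9)·-0.982) / (-7.9) = 1.728;  z ← (1−ω)·2.000 + ω·1.728 = 1.782

(2.200, -0.982, 1.782)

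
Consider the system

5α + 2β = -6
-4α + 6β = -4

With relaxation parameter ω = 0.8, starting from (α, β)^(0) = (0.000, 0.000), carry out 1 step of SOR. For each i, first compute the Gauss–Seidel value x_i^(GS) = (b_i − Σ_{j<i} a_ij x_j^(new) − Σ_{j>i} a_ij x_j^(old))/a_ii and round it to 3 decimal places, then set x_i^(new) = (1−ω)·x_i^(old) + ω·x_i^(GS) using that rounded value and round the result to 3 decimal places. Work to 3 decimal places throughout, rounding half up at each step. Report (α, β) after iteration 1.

(-0.960, -1.046)

Iteration 1:
  α: GS value = (-6 - (2)·0.000) / (5) = -1.200;  α ← (1−ω)·0.000 + ω·-1.200 = -0.960
  β: GS value = (-4 - (-4)·-0.960) / (6) = -1.307;  β ← (1−ω)·0.000 + ω·-1.307 = -1.046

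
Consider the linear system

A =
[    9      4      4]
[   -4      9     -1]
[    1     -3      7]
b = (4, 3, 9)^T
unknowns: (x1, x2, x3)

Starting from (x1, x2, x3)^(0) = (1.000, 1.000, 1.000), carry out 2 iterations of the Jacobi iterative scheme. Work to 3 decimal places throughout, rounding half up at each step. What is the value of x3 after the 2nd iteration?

1.730

Iteration 1:
  x1 = (4 - (4)·1.000 - (4)·1.000) / (9) = -0.444
  x2 = (3 - (-4)·1.000 - (-1)·1.000) / (9) = 0.889
  x3 = (9 - (1)·1.000 - (-3)·1.000) / (7) = 1.571
Iteration 2:
  x1 = (4 - (4)·0.889 - (4)·1.571) / (9) = -0.649
  x2 = (3 - (-4)·-0.444 - (-1)·1.571) / (9) = 0.311
  x3 = (9 - (1)·-0.444 - (-3)·0.889) / (7) = 1.730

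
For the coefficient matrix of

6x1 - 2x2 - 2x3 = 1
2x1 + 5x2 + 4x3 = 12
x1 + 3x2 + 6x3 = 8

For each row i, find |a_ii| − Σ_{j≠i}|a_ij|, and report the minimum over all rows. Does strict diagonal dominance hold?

-1

row 1: |6| − (2+2) = 2
row 2: |5| − (2+4) = -1
row 3: |6| − (1+3) = 2
minimum over rows = -1 → not strictly diagonally dominant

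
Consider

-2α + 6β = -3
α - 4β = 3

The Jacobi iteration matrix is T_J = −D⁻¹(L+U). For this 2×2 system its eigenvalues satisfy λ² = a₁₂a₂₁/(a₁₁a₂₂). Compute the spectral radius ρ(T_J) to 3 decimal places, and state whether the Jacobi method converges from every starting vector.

a₁₂a₂₁/(a₁₁a₂₂) = (6)·(1) / ((-2)·(-4)) = 0.750000
ρ = √|0.750000| = √0.750000 = 0.866
ρ < 1, so Jacobi converges

0.866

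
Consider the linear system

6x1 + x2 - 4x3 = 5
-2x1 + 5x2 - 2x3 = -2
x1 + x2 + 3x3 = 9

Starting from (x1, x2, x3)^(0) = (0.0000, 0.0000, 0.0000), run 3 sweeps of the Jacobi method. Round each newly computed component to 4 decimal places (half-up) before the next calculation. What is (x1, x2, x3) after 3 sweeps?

Iteration 1:
  x1 = (5 - (1)·0.0000 - (-4)·0.0000) / (6) = 0.8333
  x2 = (-2 - (-2)·0.0000 - (-2)·0.0000) / (5) = -0.4000
  x3 = (9 - (1)·0.0000 - (1)·0.0000) / (3) = 3.0000
Iteration 2:
  x1 = (5 - (1)·-0.4000 - (-4)·3.0000) / (6) = 2.9000
  x2 = (-2 - (-2)·0.8333 - (-2)·3.0000) / (5) = 1.1333
  x3 = (9 - (1)·0.8333 - (1)·-0.4000) / (3) = 2.8556
Iteration 3:
  x1 = (5 - (1)·1.1333 - (-4)·2.8556) / (6) = 2.5482
  x2 = (-2 - (-2)·2.9000 - (-2)·2.8556) / (5) = 1.9022
  x3 = (9 - (1)·2.9000 - (1)·1.1333) / (3) = 1.6556

(2.5482, 1.9022, 1.6556)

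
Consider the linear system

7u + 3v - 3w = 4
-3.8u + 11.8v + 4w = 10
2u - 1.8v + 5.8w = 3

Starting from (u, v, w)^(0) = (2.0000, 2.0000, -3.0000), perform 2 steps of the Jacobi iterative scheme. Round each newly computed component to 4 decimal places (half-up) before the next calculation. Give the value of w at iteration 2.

1.8376

Iteration 1:
  u = (4 - (3)·2.0000 - (-3)·-3.0000) / (7) = -1.5714
  v = (10 - (-3.8)·2.0000 - (4)·-3.0000) / (11.8) = 2.5085
  w = (3 - (2)·2.0000 - (-1.8)·2.0000) / (5.8) = 0.4483
Iteration 2:
  u = (4 - (3)·2.5085 - (-3)·0.4483) / (7) = -0.3115
  v = (10 - (-3.8)·-1.5714 - (4)·0.4483) / (11.8) = 0.1894
  w = (3 - (2)·-1.5714 - (-1.8)·2.5085) / (5.8) = 1.8376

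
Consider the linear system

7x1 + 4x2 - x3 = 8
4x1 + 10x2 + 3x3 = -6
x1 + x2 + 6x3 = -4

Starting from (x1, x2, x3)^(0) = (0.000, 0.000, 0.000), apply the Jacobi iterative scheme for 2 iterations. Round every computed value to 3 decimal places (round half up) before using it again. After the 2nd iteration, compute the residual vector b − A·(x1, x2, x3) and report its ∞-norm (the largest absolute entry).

Iteration 1:
  x1 = (8 - (4)·0.000 - (-1)·0.000) / (7) = 1.143
  x2 = (-6 - (4)·0.000 - (3)·0.000) / (10) = -0.600
  x3 = (-4 - (1)·0.000 - (1)·0.000) / (6) = -0.667
Iteration 2:
  x1 = (8 - (4)·-0.600 - (-1)·-0.667) / (7) = 1.390
  x2 = (-6 - (4)·1.143 - (3)·-0.667) / (10) = -0.857
  x3 = (-4 - (1)·1.143 - (1)·-0.600) / (6) = -0.757
Residual b − A·x = (0.941, -0.719, 0.009); ∞-norm = 0.941

0.941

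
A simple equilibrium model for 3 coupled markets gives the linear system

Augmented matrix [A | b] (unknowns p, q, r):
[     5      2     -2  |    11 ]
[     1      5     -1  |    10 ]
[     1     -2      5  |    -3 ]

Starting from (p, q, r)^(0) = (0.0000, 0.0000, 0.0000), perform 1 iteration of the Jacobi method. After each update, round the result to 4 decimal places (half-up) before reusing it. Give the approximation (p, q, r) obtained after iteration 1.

(2.2000, 2.0000, -0.6000)

Iteration 1:
  p = (11 - (2)·0.0000 - (-2)·0.0000) / (5) = 2.2000
  q = (10 - (1)·0.0000 - (-1)·0.0000) / (5) = 2.0000
  r = (-3 - (1)·0.0000 - (-2)·0.0000) / (5) = -0.6000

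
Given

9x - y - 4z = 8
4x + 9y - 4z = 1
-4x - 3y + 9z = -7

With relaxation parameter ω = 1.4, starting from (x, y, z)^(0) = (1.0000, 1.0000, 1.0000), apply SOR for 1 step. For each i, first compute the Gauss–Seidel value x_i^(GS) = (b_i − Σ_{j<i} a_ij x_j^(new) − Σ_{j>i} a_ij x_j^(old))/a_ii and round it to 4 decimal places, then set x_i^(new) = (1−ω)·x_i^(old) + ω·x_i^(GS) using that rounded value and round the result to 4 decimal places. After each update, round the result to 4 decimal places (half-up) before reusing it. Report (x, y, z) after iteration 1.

(1.6222, -0.6316, -0.7742)

Iteration 1:
  x: GS value = (8 - (-1)·1.0000 - (-4)·1.0000) / (9) = 1.4444;  x ← (1−ω)·1.0000 + ω·1.4444 = 1.6222
  y: GS value = (1 - (4)·1.6222 - (-4)·1.0000) / (9) = -0.1654;  y ← (1−ω)·1.0000 + ω·-0.1654 = -0.6316
  z: GS value = (-7 - (-4)·1.6222 - (-3)·-0.6316) / (9) = -0.2673;  z ← (1−ω)·1.0000 + ω·-0.2673 = -0.7742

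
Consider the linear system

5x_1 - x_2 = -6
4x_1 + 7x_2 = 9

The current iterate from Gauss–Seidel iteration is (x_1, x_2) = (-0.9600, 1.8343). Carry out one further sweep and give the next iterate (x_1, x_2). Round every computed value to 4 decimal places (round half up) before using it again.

One sweep:
  x_1 = (-6 - (-1)·1.8343) / (5) = -0.8331
  x_2 = (9 - (4)·-0.8331) / (7) = 1.7618

(-0.8331, 1.7618)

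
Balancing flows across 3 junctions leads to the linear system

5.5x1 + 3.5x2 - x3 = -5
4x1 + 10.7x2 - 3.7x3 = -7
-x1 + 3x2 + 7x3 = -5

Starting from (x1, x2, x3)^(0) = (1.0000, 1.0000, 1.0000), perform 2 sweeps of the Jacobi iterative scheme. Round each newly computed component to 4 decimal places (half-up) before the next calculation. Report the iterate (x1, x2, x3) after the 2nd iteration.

Iteration 1:
  x1 = (-5 - (3.5)·1.0000 - (-1)·1.0000) / (5.5) = -1.3636
  x2 = (-7 - (4)·1.0000 - (-3.7)·1.0000) / (10.7) = -0.6822
  x3 = (-5 - (-1)·1.0000 - (3)·1.0000) / (7) = -1.0000
Iteration 2:
  x1 = (-5 - (3.5)·-0.6822 - (-1)·-1.0000) / (5.5) = -0.6568
  x2 = (-7 - (4)·-1.3636 - (-3.7)·-1.0000) / (10.7) = -0.4902
  x3 = (-5 - (-1)·-1.3636 - (3)·-0.6822) / (7) = -0.6167

(-0.6568, -0.4902, -0.6167)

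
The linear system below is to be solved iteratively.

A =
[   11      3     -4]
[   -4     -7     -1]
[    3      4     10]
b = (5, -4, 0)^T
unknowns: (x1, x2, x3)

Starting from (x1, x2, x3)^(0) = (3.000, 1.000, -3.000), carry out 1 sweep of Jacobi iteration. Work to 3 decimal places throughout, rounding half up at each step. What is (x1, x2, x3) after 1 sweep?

Iteration 1:
  x1 = (5 - (3)·1.000 - (-4)·-3.000) / (11) = -0.909
  x2 = (-4 - (-4)·3.000 - (-1)·-3.000) / (-7) = -0.714
  x3 = (0 - (3)·3.000 - (4)·1.000) / (10) = -1.300

(-0.909, -0.714, -1.300)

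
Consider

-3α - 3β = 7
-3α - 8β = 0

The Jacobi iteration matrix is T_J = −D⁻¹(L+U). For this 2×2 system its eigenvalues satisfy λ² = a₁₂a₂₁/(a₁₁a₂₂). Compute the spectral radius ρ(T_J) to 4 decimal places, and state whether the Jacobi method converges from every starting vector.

a₁₂a₂₁/(a₁₁a₂₂) = (-3)·(-3) / ((-3)·(-8)) = 0.375000
ρ = √|0.375000| = √0.375000 = 0.6124
ρ < 1, so Jacobi converges

0.6124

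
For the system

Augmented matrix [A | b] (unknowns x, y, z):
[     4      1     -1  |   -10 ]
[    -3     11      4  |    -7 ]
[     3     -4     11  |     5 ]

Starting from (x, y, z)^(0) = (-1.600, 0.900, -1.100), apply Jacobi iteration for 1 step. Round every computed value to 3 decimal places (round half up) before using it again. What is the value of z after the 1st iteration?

1.218

Iteration 1:
  x = (-10 - (1)·0.900 - (-1)·-1.100) / (4) = -3.000
  y = (-7 - (-3)·-1.600 - (4)·-1.100) / (11) = -0.673
  z = (5 - (3)·-1.600 - (-4)·0.900) / (11) = 1.218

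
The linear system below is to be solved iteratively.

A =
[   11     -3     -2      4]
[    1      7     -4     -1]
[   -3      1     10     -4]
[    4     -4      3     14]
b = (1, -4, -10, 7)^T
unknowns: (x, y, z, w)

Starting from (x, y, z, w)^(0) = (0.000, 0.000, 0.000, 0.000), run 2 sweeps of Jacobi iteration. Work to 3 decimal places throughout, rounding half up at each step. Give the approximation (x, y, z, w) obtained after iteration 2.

Iteration 1:
  x = (1 - (-3)·0.000 - (-2)·0.000 - (4)·0.000) / (11) = 0.091
  y = (-4 - (1)·0.000 - (-4)·0.000 - (-1)·0.000) / (7) = -0.571
  z = (-10 - (-3)·0.000 - (1)·0.000 - (-4)·0.000) / (10) = -1.000
  w = (7 - (4)·0.000 - (-4)·0.000 - (3)·0.000) / (14) = 0.500
Iteration 2:
  x = (1 - (-3)·-0.571 - (-2)·-1.000 - (4)·0.500) / (11) = -0.428
  y = (-4 - (1)·0.091 - (-4)·-1.000 - (-1)·0.500) / (7) = -1.084
  z = (-10 - (-3)·0.091 - (1)·-0.571 - (-4)·0.500) / (10) = -0.716
  w = (7 - (4)·0.091 - (-4)·-0.571 - (3)·-1.000) / (14) = 0.525

(-0.428, -1.084, -0.716, 0.525)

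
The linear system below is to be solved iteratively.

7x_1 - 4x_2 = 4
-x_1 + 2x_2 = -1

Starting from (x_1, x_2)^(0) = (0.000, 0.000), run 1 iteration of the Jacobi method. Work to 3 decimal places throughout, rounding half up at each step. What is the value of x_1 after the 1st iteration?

0.571

Iteration 1:
  x_1 = (4 - (-4)·0.000) / (7) = 0.571
  x_2 = (-1 - (-1)·0.000) / (2) = -0.500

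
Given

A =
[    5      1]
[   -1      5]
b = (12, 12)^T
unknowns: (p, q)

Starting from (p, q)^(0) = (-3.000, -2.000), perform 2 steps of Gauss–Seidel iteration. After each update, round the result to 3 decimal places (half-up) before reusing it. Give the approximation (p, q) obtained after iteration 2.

Iteration 1:
  p = (12 - (1)·-2.000) / (5) = 2.800
  q = (12 - (-1)·2.800) / (5) = 2.960
Iteration 2:
  p = (12 - (1)·2.960) / (5) = 1.808
  q = (12 - (-1)·1.808) / (5) = 2.762

(1.808, 2.762)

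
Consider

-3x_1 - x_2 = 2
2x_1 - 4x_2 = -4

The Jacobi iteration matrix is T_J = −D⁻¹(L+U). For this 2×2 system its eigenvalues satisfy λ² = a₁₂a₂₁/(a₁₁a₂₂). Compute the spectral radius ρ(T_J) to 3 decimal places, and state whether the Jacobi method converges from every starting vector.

a₁₂a₂₁/(a₁₁a₂₂) = (-1)·(2) / ((-3)·(-4)) = -0.166667
ρ = √|-0.166667| = √0.166667 = 0.408
ρ < 1, so Jacobi converges

0.408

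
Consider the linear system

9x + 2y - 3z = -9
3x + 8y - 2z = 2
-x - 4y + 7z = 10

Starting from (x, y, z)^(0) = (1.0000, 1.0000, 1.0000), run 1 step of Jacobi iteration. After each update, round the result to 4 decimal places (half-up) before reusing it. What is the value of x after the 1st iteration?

Iteration 1:
  x = (-9 - (2)·1.0000 - (-3)·1.0000) / (9) = -0.8889
  y = (2 - (3)·1.0000 - (-2)·1.0000) / (8) = 0.1250
  z = (10 - (-1)·1.0000 - (-4)·1.0000) / (7) = 2.1429

-0.8889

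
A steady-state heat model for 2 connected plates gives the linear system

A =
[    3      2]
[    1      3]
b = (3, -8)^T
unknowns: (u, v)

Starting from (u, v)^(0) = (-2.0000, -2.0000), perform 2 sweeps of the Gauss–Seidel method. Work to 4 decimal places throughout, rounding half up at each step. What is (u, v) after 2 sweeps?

Iteration 1:
  u = (3 - (2)·-2.0000) / (3) = 2.3333
  v = (-8 - (1)·2.3333) / (3) = -3.4444
Iteration 2:
  u = (3 - (2)·-3.4444) / (3) = 3.2963
  v = (-8 - (1)·3.2963) / (3) = -3.7654

(3.2963, -3.7654)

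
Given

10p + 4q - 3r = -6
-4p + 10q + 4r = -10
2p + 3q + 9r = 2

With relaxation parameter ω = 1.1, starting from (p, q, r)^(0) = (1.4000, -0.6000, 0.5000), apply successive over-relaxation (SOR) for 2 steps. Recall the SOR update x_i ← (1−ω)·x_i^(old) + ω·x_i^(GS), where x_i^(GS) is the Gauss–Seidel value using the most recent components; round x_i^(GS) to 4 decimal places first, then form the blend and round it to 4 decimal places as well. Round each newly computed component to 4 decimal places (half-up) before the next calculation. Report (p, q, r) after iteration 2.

Iteration 1:
  p: GS value = (-6 - (4)·-0.6000 - (-3)·0.5000) / (10) = -0.2100;  p ← (1−ω)·1.4000 + ω·-0.2100 = -0.3710
  q: GS value = (-10 - (-4)·-0.3710 - (4)·0.5000) / (10) = -1.3484;  q ← (1−ω)·-0.6000 + ω·-1.3484 = -1.4232
  r: GS value = (2 - (2)·-0.3710 - (3)·-1.4232) / (9) = 0.7791;  r ← (1−ω)·0.5000 + ω·0.7791 = 0.8070
Iteration 2:
  p: GS value = (-6 - (4)·-1.4232 - (-3)·0.8070) / (10) = 0.2114;  p ← (1−ω)·-0.3710 + ω·0.2114 = 0.2696
  q: GS value = (-10 - (-4)·0.2696 - (4)·0.8070) / (10) = -1.2150;  q ← (1−ω)·-1.4232 + ω·-1.2150 = -1.1942
  r: GS value = (2 - (2)·0.2696 - (3)·-1.1942) / (9) = 0.5604;  r ← (1−ω)·0.8070 + ω·0.5604 = 0.5357

(0.2696, -1.1942, 0.5357)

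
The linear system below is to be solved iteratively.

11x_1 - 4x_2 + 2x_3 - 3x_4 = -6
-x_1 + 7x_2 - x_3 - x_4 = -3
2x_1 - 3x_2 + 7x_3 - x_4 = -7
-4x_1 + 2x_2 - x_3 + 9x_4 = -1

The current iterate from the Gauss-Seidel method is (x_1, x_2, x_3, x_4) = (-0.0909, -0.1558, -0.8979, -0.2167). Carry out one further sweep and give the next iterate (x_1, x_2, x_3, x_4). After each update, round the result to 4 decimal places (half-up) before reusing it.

One sweep:
  x_1 = (-6 - (-4)·-0.1558 - (2)·-0.8979 - (-3)·-0.2167) / (11) = -0.4980
  x_2 = (-3 - (-1)·-0.4980 - (-1)·-0.8979 - (-1)·-0.2167) / (7) = -0.6589
  x_3 = (-7 - (2)·-0.4980 - (-3)·-0.6589 - (-1)·-0.2167) / (7) = -1.1711
  x_4 = (-1 - (-4)·-0.4980 - (2)·-0.6589 - (-1)·-1.1711) / (9) = -0.3161

(-0.4980, -0.6589, -1.1711, -0.3161)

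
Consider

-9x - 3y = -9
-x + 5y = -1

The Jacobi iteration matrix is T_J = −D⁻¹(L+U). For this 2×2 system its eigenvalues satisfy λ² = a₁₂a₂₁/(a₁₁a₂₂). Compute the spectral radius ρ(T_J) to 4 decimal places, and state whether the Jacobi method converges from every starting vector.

0.2582

a₁₂a₂₁/(a₁₁a₂₂) = (-3)·(-1) / ((-9)·(5)) = -0.066667
ρ = √|-0.066667| = √0.066667 = 0.2582
ρ < 1, so Jacobi converges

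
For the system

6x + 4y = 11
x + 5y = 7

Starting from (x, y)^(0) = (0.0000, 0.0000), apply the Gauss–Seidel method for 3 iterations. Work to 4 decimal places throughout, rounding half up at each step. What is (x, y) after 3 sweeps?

Iteration 1:
  x = (11 - (4)·0.0000) / (6) = 1.8333
  y = (7 - (1)·1.8333) / (5) = 1.0333
Iteration 2:
  x = (11 - (4)·1.0333) / (6) = 1.1445
  y = (7 - (1)·1.1445) / (5) = 1.1711
Iteration 3:
  x = (11 - (4)·1.1711) / (6) = 1.0526
  y = (7 - (1)·1.0526) / (5) = 1.1895

(1.0526, 1.1895)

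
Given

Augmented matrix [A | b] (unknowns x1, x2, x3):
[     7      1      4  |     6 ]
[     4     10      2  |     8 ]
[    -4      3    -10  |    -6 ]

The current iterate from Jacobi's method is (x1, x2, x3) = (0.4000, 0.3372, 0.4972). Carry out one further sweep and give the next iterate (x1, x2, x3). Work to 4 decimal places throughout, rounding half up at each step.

(0.5249, 0.5406, 0.5412)

One sweep:
  x1 = (6 - (1)·0.3372 - (4)·0.4972) / (7) = 0.5249
  x2 = (8 - (4)·0.4000 - (2)·0.4972) / (10) = 0.5406
  x3 = (-6 - (-4)·0.4000 - (3)·0.3372) / (-10) = 0.5412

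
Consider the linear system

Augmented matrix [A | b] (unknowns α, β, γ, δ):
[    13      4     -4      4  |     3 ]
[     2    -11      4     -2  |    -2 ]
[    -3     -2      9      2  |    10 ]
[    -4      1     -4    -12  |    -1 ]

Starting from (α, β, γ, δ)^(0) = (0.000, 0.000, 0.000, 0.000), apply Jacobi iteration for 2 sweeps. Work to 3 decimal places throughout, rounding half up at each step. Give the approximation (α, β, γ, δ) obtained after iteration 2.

Iteration 1:
  α = (3 - (4)·0.000 - (-4)·0.000 - (4)·0.000) / (13) = 0.231
  β = (-2 - (2)·0.000 - (4)·0.000 - (-2)·0.000) / (-11) = 0.182
  γ = (10 - (-3)·0.000 - (-2)·0.000 - (2)·0.000) / (9) = 1.111
  δ = (-1 - (-4)·0.000 - (1)·0.000 - (-4)·0.000) / (-12) = 0.083
Iteration 2:
  α = (3 - (4)·0.182 - (-4)·1.111 - (4)·0.083) / (13) = 0.491
  β = (-2 - (2)·0.231 - (4)·1.111 - (-2)·0.083) / (-11) = 0.613
  γ = (10 - (-3)·0.231 - (-2)·0.182 - (2)·0.083) / (9) = 1.210
  δ = (-1 - (-4)·0.231 - (1)·0.182 - (-4)·1.111) / (-12) = -0.349

(0.491, 0.613, 1.210, -0.349)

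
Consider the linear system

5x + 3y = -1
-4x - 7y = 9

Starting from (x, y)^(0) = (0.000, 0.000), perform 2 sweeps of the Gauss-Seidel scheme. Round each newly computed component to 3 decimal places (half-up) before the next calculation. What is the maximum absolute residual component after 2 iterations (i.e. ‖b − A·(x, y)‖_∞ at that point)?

Iteration 1:
  x = (-1 - (3)·0.000) / (5) = -0.200
  y = (9 - (-4)·-0.200) / (-7) = -1.171
Iteration 2:
  x = (-1 - (3)·-1.171) / (5) = 0.503
  y = (9 - (-4)·0.503) / (-7) = -1.573
Residual b − A·x = (1.204, 0.001); ∞-norm = 1.204

1.204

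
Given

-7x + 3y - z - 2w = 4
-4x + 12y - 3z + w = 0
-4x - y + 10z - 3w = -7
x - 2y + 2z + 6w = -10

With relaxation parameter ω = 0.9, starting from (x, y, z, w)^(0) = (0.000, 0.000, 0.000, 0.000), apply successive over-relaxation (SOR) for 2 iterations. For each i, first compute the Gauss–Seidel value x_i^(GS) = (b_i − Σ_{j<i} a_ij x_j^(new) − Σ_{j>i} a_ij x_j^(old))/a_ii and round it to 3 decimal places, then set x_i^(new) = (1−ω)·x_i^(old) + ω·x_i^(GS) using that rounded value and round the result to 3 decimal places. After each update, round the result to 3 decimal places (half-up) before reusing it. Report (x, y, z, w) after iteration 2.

Iteration 1:
  x: GS value = (4 - (3)·0.000 - (-1)·0.000 - (-2)·0.000) / (-7) = -0.571;  x ← (1−ω)·0.000 + ω·-0.571 = -0.514
  y: GS value = (0 - (-4)·-0.514 - (-3)·0.000 - (1)·0.000) / (12) = -0.171;  y ← (1−ω)·0.000 + ω·-0.171 = -0.154
  z: GS value = (-7 - (-4)·-0.514 - (-1)·-0.154 - (-3)·0.000) / (10) = -0.921;  z ← (1−ω)·0.000 + ω·-0.921 = -0.829
  w: GS value = (-10 - (1)·-0.514 - (-2)·-0.154 - (2)·-0.829) / (6) = -1.356;  w ← (1−ω)·0.000 + ω·-1.356 = -1.220
Iteration 2:
  x: GS value = (4 - (3)·-0.154 - (-1)·-0.829 - (-2)·-1.220) / (-7) = -0.170;  x ← (1−ω)·-0.514 + ω·-0.170 = -0.204
  y: GS value = (0 - (-4)·-0.204 - (-3)·-0.829 - (1)·-1.220) / (12) = -0.174;  y ← (1−ω)·-0.154 + ω·-0.174 = -0.172
  z: GS value = (-7 - (-4)·-0.204 - (-1)·-0.172 - (-3)·-1.220) / (10) = -1.165;  z ← (1−ω)·-0.829 + ω·-1.165 = -1.131
  w: GS value = (-10 - (1)·-0.204 - (-2)·-0.172 - (2)·-1.131) / (6) = -1.313;  w ← (1−ω)·-1.220 + ω·-1.313 = -1.304

(-0.204, -0.172, -1.131, -1.304)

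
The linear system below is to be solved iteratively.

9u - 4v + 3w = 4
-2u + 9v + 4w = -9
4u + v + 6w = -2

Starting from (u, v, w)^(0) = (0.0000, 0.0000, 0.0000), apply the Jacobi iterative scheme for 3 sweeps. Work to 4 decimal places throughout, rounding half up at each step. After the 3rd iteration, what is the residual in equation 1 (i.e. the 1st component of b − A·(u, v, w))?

Iteration 1:
  u = (4 - (-4)·0.0000 - (3)·0.0000) / (9) = 0.4444
  v = (-9 - (-2)·0.0000 - (4)·0.0000) / (9) = -1.0000
  w = (-2 - (4)·0.0000 - (1)·0.0000) / (6) = -0.3333
Iteration 2:
  u = (4 - (-4)·-1.0000 - (3)·-0.3333) / (9) = 0.1111
  v = (-9 - (-2)·0.4444 - (4)·-0.3333) / (9) = -0.7531
  w = (-2 - (4)·0.4444 - (1)·-1.0000) / (6) = -0.4629
Iteration 3:
  u = (4 - (-4)·-0.7531 - (3)·-0.4629) / (9) = 0.2640
  v = (-9 - (-2)·0.1111 - (4)·-0.4629) / (9) = -0.7696
  w = (-2 - (4)·0.1111 - (1)·-0.7531) / (6) = -0.2819
Residual b − A·x = (-0.6087, -0.4180, -0.5950)

-0.6087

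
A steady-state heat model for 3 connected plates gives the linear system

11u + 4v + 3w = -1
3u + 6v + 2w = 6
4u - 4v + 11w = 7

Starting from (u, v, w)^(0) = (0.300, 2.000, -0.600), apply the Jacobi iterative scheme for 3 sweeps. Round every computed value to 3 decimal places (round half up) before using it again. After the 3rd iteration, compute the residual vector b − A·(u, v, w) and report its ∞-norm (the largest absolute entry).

Iteration 1:
  u = (-1 - (4)·2.000 - (3)·-0.600) / (11) = -0.655
  v = (6 - (3)·0.300 - (2)·-0.600) / (6) = 1.050
  w = (7 - (4)·0.300 - (-4)·2.000) / (11) = 1.255
Iteration 2:
  u = (-1 - (4)·1.050 - (3)·1.255) / (11) = -0.815
  v = (6 - (3)·-0.655 - (2)·1.255) / (6) = 0.909
  w = (7 - (4)·-0.655 - (-4)·1.050) / (11) = 1.256
Iteration 3:
  u = (-1 - (4)·0.909 - (3)·1.256) / (11) = -0.764
  v = (6 - (3)·-0.815 - (2)·1.256) / (6) = 0.989
  w = (7 - (4)·-0.815 - (-4)·0.909) / (11) = 1.263
Residual b − A·x = (-0.341, -0.168, 0.119); ∞-norm = 0.341

0.341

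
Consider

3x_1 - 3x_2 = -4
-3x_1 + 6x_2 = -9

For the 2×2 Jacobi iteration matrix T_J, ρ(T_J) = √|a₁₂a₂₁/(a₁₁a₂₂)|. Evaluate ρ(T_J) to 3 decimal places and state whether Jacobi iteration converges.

a₁₂a₂₁/(a₁₁a₂₂) = (-3)·(-3) / ((3)·(6)) = 0.500000
ρ = √|0.500000| = √0.500000 = 0.707
ρ < 1, so Jacobi converges

0.707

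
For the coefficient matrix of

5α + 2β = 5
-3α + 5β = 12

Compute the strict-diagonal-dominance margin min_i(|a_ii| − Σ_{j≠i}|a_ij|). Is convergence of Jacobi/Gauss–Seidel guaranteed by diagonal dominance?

row 1: |5| − (2) = 3
row 2: |5| − (3) = 2
minimum over rows = 2 → strictly diagonally dominant (convergence guaranteed)

2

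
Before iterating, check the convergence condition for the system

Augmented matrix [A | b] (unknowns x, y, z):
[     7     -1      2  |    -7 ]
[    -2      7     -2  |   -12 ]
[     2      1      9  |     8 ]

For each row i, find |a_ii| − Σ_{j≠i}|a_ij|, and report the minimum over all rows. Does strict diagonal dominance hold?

3

row 1: |7| − (1+2) = 4
row 2: |7| − (2+2) = 3
row 3: |9| − (2+1) = 6
minimum over rows = 3 → strictly diagonally dominant (convergence guaranteed)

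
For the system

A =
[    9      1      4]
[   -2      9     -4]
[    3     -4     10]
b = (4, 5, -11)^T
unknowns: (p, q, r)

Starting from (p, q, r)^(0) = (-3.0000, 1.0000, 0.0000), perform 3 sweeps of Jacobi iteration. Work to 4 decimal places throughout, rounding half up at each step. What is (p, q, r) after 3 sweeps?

(0.9177, 0.0842, -0.9230)

Iteration 1:
  p = (4 - (1)·1.0000 - (4)·0.0000) / (9) = 0.3333
  q = (5 - (-2)·-3.0000 - (-4)·0.0000) / (9) = -0.1111
  r = (-11 - (3)·-3.0000 - (-4)·1.0000) / (10) = 0.2000
Iteration 2:
  p = (4 - (1)·-0.1111 - (4)·0.2000) / (9) = 0.3679
  q = (5 - (-2)·0.3333 - (-4)·0.2000) / (9) = 0.7185
  r = (-11 - (3)·0.3333 - (-4)·-0.1111) / (10) = -1.2444
Iteration 3:
  p = (4 - (1)·0.7185 - (4)·-1.2444) / (9) = 0.9177
  q = (5 - (-2)·0.3679 - (-4)·-1.2444) / (9) = 0.0842
  r = (-11 - (3)·0.3679 - (-4)·0.7185) / (10) = -0.9230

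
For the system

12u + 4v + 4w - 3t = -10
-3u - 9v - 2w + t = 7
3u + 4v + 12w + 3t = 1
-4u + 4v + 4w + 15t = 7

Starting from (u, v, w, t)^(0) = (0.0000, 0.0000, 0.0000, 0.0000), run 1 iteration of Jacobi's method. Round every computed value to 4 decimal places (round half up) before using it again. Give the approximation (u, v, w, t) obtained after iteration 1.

Iteration 1:
  u = (-10 - (4)·0.0000 - (4)·0.0000 - (-3)·0.0000) / (12) = -0.8333
  v = (7 - (-3)·0.0000 - (-2)·0.0000 - (1)·0.0000) / (-9) = -0.7778
  w = (1 - (3)·0.0000 - (4)·0.0000 - (3)·0.0000) / (12) = 0.0833
  t = (7 - (-4)·0.0000 - (4)·0.0000 - (4)·0.0000) / (15) = 0.4667

(-0.8333, -0.7778, 0.0833, 0.4667)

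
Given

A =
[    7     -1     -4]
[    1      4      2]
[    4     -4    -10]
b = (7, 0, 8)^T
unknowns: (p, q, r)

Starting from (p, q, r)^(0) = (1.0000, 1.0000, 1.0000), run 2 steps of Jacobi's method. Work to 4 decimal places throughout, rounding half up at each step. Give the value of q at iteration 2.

-0.0286

Iteration 1:
  p = (7 - (-1)·1.0000 - (-4)·1.0000) / (7) = 1.7143
  q = (0 - (1)·1.0000 - (2)·1.0000) / (4) = -0.7500
  r = (8 - (4)·1.0000 - (-4)·1.0000) / (-10) = -0.8000
Iteration 2:
  p = (7 - (-1)·-0.7500 - (-4)·-0.8000) / (7) = 0.4357
  q = (0 - (1)·1.7143 - (2)·-0.8000) / (4) = -0.0286
  r = (8 - (4)·1.7143 - (-4)·-0.7500) / (-10) = 0.1857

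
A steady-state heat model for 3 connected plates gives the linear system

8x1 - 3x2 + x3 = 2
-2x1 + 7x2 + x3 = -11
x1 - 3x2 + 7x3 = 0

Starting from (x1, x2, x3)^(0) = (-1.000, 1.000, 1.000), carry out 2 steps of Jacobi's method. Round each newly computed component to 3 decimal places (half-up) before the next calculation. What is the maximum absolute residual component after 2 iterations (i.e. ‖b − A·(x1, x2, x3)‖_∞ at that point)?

2.967

Iteration 1:
  x1 = (2 - (-3)·1.000 - (1)·1.000) / (8) = 0.500
  x2 = (-11 - (-2)·-1.000 - (1)·1.000) / (7) = -2.000
  x3 = (0 - (1)·-1.000 - (-3)·1.000) / (7) = 0.571
Iteration 2:
  x1 = (2 - (-3)·-2.000 - (1)·0.571) / (8) = -0.571
  x2 = (-11 - (-2)·0.500 - (1)·0.571) / (7) = -1.510
  x3 = (0 - (1)·0.500 - (-3)·-2.000) / (7) = -0.929
Residual b − A·x = (2.967, -0.643, 2.544); ∞-norm = 2.967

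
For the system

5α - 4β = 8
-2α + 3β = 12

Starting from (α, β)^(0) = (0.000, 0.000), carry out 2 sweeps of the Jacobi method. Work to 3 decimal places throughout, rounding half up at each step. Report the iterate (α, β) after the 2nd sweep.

Iteration 1:
  α = (8 - (-4)·0.000) / (5) = 1.600
  β = (12 - (-2)·0.000) / (3) = 4.000
Iteration 2:
  α = (8 - (-4)·4.000) / (5) = 4.800
  β = (12 - (-2)·1.600) / (3) = 5.067

(4.800, 5.067)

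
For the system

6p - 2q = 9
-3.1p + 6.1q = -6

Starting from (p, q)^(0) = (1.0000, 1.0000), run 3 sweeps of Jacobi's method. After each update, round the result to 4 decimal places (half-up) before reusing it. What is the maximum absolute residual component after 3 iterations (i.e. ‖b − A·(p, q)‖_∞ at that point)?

0.5000

Iteration 1:
  p = (9 - (-2)·1.0000) / (6) = 1.8333
  q = (-6 - (-3.1)·1.0000) / (6.1) = -0.4754
Iteration 2:
  p = (9 - (-2)·-0.4754) / (6) = 1.3415
  q = (-6 - (-3.1)·1.8333) / (6.1) = -0.0519
Iteration 3:
  p = (9 - (-2)·-0.0519) / (6) = 1.4827
  q = (-6 - (-3.1)·1.3415) / (6.1) = -0.3019
Residual b − A·x = (-0.5000, 0.4380); ∞-norm = 0.5000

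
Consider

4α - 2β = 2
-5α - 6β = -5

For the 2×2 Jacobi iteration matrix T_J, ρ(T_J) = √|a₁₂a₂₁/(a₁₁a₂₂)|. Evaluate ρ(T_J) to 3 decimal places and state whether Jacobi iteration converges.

0.645

a₁₂a₂₁/(a₁₁a₂₂) = (-2)·(-5) / ((4)·(-6)) = -0.416667
ρ = √|-0.416667| = √0.416667 = 0.645
ρ < 1, so Jacobi converges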